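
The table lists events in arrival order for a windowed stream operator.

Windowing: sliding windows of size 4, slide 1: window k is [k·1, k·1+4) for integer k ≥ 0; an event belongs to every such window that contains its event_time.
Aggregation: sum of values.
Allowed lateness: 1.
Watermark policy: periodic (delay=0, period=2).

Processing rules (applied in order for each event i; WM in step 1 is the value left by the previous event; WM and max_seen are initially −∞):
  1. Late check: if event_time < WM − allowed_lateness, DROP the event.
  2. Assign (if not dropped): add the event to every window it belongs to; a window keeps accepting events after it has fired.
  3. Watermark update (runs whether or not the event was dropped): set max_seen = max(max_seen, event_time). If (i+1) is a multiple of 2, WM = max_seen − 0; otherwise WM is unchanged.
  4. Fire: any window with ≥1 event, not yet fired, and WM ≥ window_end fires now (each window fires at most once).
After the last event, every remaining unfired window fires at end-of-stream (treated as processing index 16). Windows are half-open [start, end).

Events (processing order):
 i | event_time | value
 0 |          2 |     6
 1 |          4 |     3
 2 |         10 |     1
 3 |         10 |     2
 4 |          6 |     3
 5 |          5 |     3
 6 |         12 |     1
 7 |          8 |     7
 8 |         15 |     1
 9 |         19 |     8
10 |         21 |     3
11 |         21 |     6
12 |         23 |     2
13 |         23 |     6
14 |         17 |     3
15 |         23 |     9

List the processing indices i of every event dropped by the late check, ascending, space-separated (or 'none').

i=0 t=2 v=6: → [2,6),[1,5),[0,4); WM=−∞
i=1 t=4 v=3: → [4,8),[3,7),[2,6),[1,5); WM=4; [0,4) fires=6
i=2 t=10 v=1: → [10,14),[9,13),[8,12),[7,11); WM=4
i=3 t=10 v=2: → [10,14),[9,13),[8,12),[7,11); WM=10; [1,5) fires=9 [2,6) fires=9 [3,7) fires=3 [4,8) fires=3
i=4 t=6 v=3: DROP (t<10-1); WM=10
i=5 t=5 v=3: DROP (t<10-1); WM=10
i=6 t=12 v=1: → [12,16),[11,15),[10,14),[9,13); WM=10
i=7 t=8 v=7: DROP (t<10-1); WM=12; [7,11) fires=3 [8,12) fires=3
i=8 t=15 v=1: → [15,19),[14,18),[13,17),[12,16); WM=12
i=9 t=19 v=8: → [19,23),[18,22),[17,21),[16,20); WM=19; [9,13) fires=4 [10,14) fires=4 [11,15) fires=1 [12,16) fires=2 [13,17) fires=1 [14,18) fires=1 [15,19) fires=1
i=10 t=21 v=3: → [21,25),[20,24),[19,23),[18,22); WM=19
i=11 t=21 v=6: → [21,25),[20,24),[19,23),[18,22); WM=21; [16,20) fires=8 [17,21) fires=8
i=12 t=23 v=2: → [23,27),[22,26),[21,25),[20,24); WM=21
i=13 t=23 v=6: → [23,27),[22,26),[21,25),[20,24); WM=23; [18,22) fires=17 [19,23) fires=17
i=14 t=17 v=3: DROP (t<23-1); WM=23
i=15 t=23 v=9: → [23,27),[22,26),[21,25),[20,24); WM=23

4 5 7 14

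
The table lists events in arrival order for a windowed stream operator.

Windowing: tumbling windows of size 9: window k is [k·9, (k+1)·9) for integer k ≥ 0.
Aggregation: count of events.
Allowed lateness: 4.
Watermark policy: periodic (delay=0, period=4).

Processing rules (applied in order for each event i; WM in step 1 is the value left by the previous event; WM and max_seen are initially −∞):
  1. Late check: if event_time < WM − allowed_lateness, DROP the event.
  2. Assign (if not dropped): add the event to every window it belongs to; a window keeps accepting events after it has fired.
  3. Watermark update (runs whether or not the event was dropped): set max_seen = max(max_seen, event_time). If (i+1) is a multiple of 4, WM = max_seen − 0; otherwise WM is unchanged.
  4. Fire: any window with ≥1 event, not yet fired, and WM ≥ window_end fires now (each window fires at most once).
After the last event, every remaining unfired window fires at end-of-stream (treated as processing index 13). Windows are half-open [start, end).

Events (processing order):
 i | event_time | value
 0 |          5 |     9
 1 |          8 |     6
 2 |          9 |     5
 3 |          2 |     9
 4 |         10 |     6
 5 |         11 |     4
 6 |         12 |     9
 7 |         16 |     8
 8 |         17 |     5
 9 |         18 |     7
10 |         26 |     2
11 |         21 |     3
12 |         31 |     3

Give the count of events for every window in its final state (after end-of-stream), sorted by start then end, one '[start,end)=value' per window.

i=0 t=5 v=9: → [0,9); WM=−∞
i=1 t=8 v=6: → [0,9); WM=−∞
i=2 t=9 v=5: → [9,18); WM=−∞
i=3 t=2 v=9: → [0,9); WM=9; [0,9) fires=3
i=4 t=10 v=6: → [9,18); WM=9
i=5 t=11 v=4: → [9,18); WM=9
i=6 t=12 v=9: → [9,18); WM=9
i=7 t=16 v=8: → [9,18); WM=16
i=8 t=17 v=5: → [9,18); WM=16
i=9 t=18 v=7: → [18,27); WM=16
i=10 t=26 v=2: → [18,27); WM=16
i=11 t=21 v=3: → [18,27); WM=26; [9,18) fires=6
i=12 t=31 v=3: → [27,36); WM=26

[0,9)=3 [9,18)=6 [18,27)=3 [27,36)=1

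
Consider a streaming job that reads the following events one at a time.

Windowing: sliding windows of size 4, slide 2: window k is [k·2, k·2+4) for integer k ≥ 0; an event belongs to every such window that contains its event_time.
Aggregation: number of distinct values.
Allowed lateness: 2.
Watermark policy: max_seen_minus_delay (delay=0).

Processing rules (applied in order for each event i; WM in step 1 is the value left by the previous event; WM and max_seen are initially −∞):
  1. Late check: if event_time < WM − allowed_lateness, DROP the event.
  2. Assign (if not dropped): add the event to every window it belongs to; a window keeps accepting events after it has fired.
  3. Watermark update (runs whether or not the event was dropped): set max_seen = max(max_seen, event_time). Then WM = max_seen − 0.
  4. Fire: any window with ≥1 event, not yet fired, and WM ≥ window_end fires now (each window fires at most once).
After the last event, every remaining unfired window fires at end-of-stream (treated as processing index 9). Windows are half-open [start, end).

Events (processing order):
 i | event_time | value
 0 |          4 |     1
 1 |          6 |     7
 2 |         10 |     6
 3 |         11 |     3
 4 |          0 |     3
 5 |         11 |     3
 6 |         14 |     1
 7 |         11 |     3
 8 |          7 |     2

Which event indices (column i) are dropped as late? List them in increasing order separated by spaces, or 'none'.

i=0 t=4 v=1: → [4,8),[2,6); WM=4
i=1 t=6 v=7: → [6,10),[4,8); WM=6; [2,6) fires=1
i=2 t=10 v=6: → [10,14),[8,12); WM=10; [4,8) fires=2 [6,10) fires=1
i=3 t=11 v=3: → [10,14),[8,12); WM=11
i=4 t=0 v=3: DROP (t<11-2); WM=11
i=5 t=11 v=3: → [10,14),[8,12); WM=11
i=6 t=14 v=1: → [14,18),[12,16); WM=14; [8,12) fires=2 [10,14) fires=2
i=7 t=11 v=3: DROP (t<14-2); WM=14
i=8 t=7 v=2: DROP (t<14-2); WM=14

4 7 8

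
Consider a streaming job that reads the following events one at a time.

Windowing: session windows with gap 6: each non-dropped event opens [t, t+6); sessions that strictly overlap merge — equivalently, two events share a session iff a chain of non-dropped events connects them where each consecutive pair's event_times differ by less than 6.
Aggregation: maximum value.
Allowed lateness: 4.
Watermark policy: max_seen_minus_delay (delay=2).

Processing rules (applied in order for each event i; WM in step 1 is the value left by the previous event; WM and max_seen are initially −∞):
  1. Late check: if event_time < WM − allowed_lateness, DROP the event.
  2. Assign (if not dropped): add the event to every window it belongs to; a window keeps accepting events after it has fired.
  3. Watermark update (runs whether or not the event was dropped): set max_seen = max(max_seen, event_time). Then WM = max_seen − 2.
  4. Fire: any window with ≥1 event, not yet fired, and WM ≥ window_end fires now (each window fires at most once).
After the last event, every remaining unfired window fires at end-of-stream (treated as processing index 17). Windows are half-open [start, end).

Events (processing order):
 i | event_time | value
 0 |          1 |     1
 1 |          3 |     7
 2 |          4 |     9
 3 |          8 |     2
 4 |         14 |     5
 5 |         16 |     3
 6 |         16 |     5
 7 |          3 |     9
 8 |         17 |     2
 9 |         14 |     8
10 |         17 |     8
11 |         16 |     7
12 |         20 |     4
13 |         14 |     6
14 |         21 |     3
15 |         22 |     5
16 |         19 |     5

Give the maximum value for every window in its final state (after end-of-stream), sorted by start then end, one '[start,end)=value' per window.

i=0 t=1 v=1: → [1,7); WM=-1
i=1 t=3 v=7: → [1,9); WM=1
i=2 t=4 v=9: → [1,10); WM=2
i=3 t=8 v=2: → [1,14); WM=6
i=4 t=14 v=5: → [14,20); WM=12
i=5 t=16 v=3: → [14,22); WM=14
i=6 t=16 v=5: → [14,22); WM=14
i=7 t=3 v=9: DROP (t<14-4); WM=14
i=8 t=17 v=2: → [14,23); WM=15
i=9 t=14 v=8: → [14,23); WM=15
i=10 t=17 v=8: → [14,23); WM=15
i=11 t=16 v=7: → [14,23); WM=15
i=12 t=20 v=4: → [14,26); WM=18
i=13 t=14 v=6: → [14,26); WM=18
i=14 t=21 v=3: → [14,27); WM=19
i=15 t=22 v=5: → [14,28); WM=20
i=16 t=19 v=5: → [14,28); WM=20

[1,14)=9 [14,28)=8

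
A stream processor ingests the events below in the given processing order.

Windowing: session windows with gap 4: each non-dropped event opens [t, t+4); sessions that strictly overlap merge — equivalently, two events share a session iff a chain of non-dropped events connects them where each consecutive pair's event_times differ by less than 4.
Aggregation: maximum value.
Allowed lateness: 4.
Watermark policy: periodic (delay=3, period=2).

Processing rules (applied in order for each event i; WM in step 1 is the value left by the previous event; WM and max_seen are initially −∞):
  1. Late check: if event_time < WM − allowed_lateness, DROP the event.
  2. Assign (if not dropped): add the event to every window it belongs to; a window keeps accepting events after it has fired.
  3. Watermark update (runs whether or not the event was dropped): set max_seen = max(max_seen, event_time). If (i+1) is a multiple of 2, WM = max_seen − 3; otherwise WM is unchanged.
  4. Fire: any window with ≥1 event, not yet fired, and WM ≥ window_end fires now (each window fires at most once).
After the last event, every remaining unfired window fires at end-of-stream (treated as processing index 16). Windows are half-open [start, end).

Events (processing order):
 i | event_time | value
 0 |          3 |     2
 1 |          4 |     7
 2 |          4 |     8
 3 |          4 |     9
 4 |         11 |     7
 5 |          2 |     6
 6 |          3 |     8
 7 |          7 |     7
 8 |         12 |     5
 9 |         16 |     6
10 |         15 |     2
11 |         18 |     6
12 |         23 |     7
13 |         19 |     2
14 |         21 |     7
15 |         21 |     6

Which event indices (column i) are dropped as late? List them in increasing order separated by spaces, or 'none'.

6

i=0 t=3 v=2: → [3,7); WM=−∞
i=1 t=4 v=7: → [3,8); WM=1
i=2 t=4 v=8: → [3,8); WM=1
i=3 t=4 v=9: → [3,8); WM=1
i=4 t=11 v=7: → [11,15); WM=1
i=5 t=2 v=6: → [2,8); WM=8
i=6 t=3 v=8: DROP (t<8-4); WM=8
i=7 t=7 v=7: → [2,11); WM=8
i=8 t=12 v=5: → [11,16); WM=8
i=9 t=16 v=6: → [16,20); WM=13
i=10 t=15 v=2: → [11,20); WM=13
i=11 t=18 v=6: → [11,22); WM=15
i=12 t=23 v=7: → [23,27); WM=15
i=13 t=19 v=2: → [11,23); WM=20
i=14 t=21 v=7: → [11,27); WM=20
i=15 t=21 v=6: → [11,27); WM=20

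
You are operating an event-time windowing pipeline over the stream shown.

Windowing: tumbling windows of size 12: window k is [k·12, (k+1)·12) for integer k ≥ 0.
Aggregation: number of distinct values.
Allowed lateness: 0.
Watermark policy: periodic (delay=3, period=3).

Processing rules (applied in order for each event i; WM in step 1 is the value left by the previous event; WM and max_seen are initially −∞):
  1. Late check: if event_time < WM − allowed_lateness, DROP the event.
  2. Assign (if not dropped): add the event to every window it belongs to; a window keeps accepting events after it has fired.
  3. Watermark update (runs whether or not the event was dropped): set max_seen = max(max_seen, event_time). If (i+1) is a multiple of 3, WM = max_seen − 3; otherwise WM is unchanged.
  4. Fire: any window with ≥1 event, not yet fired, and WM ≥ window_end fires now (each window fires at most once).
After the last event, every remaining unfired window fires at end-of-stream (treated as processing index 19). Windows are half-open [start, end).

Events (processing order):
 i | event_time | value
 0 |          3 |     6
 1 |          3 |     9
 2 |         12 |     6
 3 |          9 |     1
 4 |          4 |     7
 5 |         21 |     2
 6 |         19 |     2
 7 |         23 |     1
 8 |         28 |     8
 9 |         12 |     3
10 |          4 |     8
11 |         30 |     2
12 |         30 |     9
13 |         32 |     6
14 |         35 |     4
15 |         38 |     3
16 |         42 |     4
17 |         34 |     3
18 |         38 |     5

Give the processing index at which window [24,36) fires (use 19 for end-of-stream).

i=0 t=3 v=6: → [0,12); WM=−∞
i=1 t=3 v=9: → [0,12); WM=−∞
i=2 t=12 v=6: → [12,24); WM=9
i=3 t=9 v=1: → [0,12); WM=9
i=4 t=4 v=7: DROP (t<9-0); WM=9
i=5 t=21 v=2: → [12,24); WM=18; [0,12) fires=3
i=6 t=19 v=2: → [12,24); WM=18
i=7 t=23 v=1: → [12,24); WM=18
i=8 t=28 v=8: → [24,36); WM=25; [12,24) fires=3
i=9 t=12 v=3: DROP (t<25-0); WM=25
i=10 t=4 v=8: DROP (t<25-0); WM=25
i=11 t=30 v=2: → [24,36); WM=27
i=12 t=30 v=9: → [24,36); WM=27
i=13 t=32 v=6: → [24,36); WM=27
i=14 t=35 v=4: → [24,36); WM=32
i=15 t=38 v=3: → [36,48); WM=32
i=16 t=42 v=4: → [36,48); WM=32
i=17 t=34 v=3: → [24,36); WM=39; [24,36) fires=6
i=18 t=38 v=5: DROP (t<39-0); WM=39

17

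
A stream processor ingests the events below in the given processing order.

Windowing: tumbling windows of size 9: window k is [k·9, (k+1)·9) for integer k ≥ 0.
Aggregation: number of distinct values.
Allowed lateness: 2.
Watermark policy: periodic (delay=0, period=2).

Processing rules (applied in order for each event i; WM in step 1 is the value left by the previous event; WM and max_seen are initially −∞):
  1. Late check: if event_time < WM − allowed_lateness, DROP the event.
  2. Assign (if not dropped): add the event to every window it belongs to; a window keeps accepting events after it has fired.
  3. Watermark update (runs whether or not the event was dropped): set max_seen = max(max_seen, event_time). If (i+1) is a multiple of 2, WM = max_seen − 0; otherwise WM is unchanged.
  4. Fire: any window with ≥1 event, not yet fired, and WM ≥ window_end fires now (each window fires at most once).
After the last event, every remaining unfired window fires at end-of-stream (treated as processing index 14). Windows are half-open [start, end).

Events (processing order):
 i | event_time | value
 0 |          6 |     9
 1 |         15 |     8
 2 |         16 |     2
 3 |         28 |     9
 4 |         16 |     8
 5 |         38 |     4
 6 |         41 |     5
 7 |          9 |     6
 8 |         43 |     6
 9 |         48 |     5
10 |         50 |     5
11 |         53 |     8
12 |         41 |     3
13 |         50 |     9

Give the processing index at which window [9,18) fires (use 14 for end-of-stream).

3

i=0 t=6 v=9: → [0,9); WM=−∞
i=1 t=15 v=8: → [9,18); WM=15; [0,9) fires=1
i=2 t=16 v=2: → [9,18); WM=15
i=3 t=28 v=9: → [27,36); WM=28; [9,18) fires=2
i=4 t=16 v=8: DROP (t<28-2); WM=28
i=5 t=38 v=4: → [36,45); WM=38; [27,36) fires=1
i=6 t=41 v=5: → [36,45); WM=38
i=7 t=9 v=6: DROP (t<38-2); WM=41
i=8 t=43 v=6: → [36,45); WM=41
i=9 t=48 v=5: → [45,54); WM=48; [36,45) fires=3
i=10 t=50 v=5: → [45,54); WM=48
i=11 t=53 v=8: → [45,54); WM=53
i=12 t=41 v=3: DROP (t<53-2); WM=53
i=13 t=50 v=9: DROP (t<53-2); WM=53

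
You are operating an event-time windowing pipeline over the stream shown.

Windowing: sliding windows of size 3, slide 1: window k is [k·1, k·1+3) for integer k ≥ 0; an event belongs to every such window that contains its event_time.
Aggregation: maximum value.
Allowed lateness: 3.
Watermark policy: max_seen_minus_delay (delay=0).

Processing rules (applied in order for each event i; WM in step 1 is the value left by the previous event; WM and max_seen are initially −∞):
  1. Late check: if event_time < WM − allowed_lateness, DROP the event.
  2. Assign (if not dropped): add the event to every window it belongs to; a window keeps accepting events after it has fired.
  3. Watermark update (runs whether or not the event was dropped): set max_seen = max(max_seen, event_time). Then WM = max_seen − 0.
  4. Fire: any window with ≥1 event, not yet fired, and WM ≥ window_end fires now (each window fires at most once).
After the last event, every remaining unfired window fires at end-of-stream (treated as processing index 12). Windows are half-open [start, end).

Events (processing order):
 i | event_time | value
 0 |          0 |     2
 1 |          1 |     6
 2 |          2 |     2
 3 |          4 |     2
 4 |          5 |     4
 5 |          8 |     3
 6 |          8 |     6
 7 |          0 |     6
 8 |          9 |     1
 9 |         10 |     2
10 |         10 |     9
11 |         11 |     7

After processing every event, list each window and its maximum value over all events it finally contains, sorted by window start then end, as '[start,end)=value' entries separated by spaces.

[0,3)=6 [1,4)=6 [2,5)=2 [3,6)=4 [4,7)=4 [5,8)=4 [6,9)=6 [7,10)=6 [8,11)=9 [9,12)=9 [10,13)=9 [11,14)=7

i=0 t=0 v=2: → [0,3); WM=0
i=1 t=1 v=6: → [1,4),[0,3); WM=1
i=2 t=2 v=2: → [2,5),[1,4),[0,3); WM=2
i=3 t=4 v=2: → [4,7),[3,6),[2,5); WM=4; [0,3) fires=6 [1,4) fires=6
i=4 t=5 v=4: → [5,8),[4,7),[3,6); WM=5; [2,5) fires=2
i=5 t=8 v=3: → [8,11),[7,10),[6,9); WM=8; [3,6) fires=4 [4,7) fires=4 [5,8) fires=4
i=6 t=8 v=6: → [8,11),[7,10),[6,9); WM=8
i=7 t=0 v=6: DROP (t<8-3); WM=8
i=8 t=9 v=1: → [9,12),[8,11),[7,10); WM=9; [6,9) fires=6
i=9 t=10 v=2: → [10,13),[9,12),[8,11); WM=10; [7,10) fires=6
i=10 t=10 v=9: → [10,13),[9,12),[8,11); WM=10
i=11 t=11 v=7: → [11,14),[10,13),[9,12); WM=11; [8,11) fires=9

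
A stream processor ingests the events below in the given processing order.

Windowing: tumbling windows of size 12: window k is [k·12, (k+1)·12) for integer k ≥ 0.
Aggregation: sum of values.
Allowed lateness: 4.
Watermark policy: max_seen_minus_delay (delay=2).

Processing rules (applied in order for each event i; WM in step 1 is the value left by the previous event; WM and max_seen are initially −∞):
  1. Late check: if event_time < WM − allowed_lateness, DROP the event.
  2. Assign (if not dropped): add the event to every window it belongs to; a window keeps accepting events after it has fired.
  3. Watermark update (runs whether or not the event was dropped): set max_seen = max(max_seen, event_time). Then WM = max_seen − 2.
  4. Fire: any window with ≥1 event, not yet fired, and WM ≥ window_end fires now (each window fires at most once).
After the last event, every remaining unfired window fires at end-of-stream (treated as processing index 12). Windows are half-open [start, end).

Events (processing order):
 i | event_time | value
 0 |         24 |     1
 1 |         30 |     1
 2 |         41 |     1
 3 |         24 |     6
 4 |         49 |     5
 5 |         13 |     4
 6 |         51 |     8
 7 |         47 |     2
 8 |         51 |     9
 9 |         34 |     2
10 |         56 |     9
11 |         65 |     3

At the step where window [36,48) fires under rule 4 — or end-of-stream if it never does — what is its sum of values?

1

i=0 t=24 v=1: → [24,36); WM=22
i=1 t=30 v=1: → [24,36); WM=28
i=2 t=41 v=1: → [36,48); WM=39; [24,36) fires=2
i=3 t=24 v=6: DROP (t<39-4); WM=39
i=4 t=49 v=5: → [48,60); WM=47
i=5 t=13 v=4: DROP (t<47-4); WM=47
i=6 t=51 v=8: → [48,60); WM=49; [36,48) fires=1
i=7 t=47 v=2: → [36,48); WM=49
i=8 t=51 v=9: → [48,60); WM=49
i=9 t=34 v=2: DROP (t<49-4); WM=49
i=10 t=56 v=9: → [48,60); WM=54
i=11 t=65 v=3: → [60,72); WM=63; [48,60) fires=31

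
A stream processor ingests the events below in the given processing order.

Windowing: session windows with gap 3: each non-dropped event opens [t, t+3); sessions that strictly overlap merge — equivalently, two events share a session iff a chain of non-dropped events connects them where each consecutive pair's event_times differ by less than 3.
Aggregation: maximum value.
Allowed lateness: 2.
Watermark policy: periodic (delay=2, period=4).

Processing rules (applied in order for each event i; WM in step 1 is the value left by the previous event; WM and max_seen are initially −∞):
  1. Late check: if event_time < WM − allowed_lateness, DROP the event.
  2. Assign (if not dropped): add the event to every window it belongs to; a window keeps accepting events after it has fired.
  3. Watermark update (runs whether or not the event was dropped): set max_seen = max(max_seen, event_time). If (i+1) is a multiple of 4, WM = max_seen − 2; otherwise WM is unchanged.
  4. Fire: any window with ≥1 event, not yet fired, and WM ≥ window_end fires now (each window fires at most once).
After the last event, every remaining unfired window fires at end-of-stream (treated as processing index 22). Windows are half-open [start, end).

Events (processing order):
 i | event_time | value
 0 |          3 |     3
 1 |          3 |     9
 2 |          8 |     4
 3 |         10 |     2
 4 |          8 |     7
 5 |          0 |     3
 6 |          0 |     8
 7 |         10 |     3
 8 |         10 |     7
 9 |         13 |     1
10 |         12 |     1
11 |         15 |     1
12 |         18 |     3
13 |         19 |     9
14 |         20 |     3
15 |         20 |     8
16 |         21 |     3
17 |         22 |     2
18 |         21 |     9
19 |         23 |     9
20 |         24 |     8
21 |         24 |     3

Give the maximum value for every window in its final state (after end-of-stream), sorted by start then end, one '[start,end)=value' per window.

i=0 t=3 v=3: → [3,6); WM=−∞
i=1 t=3 v=9: → [3,6); WM=−∞
i=2 t=8 v=4: → [8,11); WM=−∞
i=3 t=10 v=2: → [8,13); WM=8
i=4 t=8 v=7: → [8,13); WM=8
i=5 t=0 v=3: DROP (t<8-2); WM=8
i=6 t=0 v=8: DROP (t<8-2); WM=8
i=7 t=10 v=3: → [8,13); WM=8
i=8 t=10 v=7: → [8,13); WM=8
i=9 t=13 v=1: → [13,16); WM=8
i=10 t=12 v=1: → [8,16); WM=8
i=11 t=15 v=1: → [8,18); WM=13
i=12 t=18 v=3: → [18,21); WM=13
i=13 t=19 v=9: → [18,22); WM=13
i=14 t=20 v=3: → [18,23); WM=13
i=15 t=20 v=8: → [18,23); WM=18
i=16 t=21 v=3: → [18,24); WM=18
i=17 t=22 v=2: → [18,25); WM=18
i=18 t=21 v=9: → [18,25); WM=18
i=19 t=23 v=9: → [18,26); WM=21
i=20 t=24 v=8: → [18,27); WM=21
i=21 t=24 v=3: → [18,27); WM=21

[3,6)=9 [8,18)=7 [18,27)=9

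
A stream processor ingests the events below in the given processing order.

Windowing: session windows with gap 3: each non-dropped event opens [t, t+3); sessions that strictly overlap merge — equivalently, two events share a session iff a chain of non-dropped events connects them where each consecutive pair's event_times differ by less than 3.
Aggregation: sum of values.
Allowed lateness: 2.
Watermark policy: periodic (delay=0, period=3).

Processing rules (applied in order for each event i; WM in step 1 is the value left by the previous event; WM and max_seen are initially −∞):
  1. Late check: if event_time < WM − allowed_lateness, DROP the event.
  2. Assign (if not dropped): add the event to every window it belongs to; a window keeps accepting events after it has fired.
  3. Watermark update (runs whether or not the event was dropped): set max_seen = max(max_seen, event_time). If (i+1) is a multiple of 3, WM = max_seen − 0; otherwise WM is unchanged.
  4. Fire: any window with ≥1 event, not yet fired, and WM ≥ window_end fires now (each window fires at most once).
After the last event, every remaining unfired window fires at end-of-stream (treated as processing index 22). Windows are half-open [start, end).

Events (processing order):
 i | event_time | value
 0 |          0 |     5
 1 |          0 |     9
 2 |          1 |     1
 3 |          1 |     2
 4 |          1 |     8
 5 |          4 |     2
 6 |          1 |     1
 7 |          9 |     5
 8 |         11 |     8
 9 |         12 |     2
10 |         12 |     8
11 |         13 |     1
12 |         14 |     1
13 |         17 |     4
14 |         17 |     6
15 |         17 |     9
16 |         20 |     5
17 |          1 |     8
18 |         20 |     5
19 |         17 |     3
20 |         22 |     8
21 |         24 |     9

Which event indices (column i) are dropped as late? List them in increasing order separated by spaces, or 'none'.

6 17 19

i=0 t=0 v=5: → [0,3); WM=−∞
i=1 t=0 v=9: → [0,3); WM=−∞
i=2 t=1 v=1: → [0,4); WM=1
i=3 t=1 v=2: → [0,4); WM=1
i=4 t=1 v=8: → [0,4); WM=1
i=5 t=4 v=2: → [4,7); WM=4
i=6 t=1 v=1: DROP (t<4-2); WM=4
i=7 t=9 v=5: → [9,12); WM=4
i=8 t=11 v=8: → [9,14); WM=11
i=9 t=12 v=2: → [9,15); WM=11
i=10 t=12 v=8: → [9,15); WM=11
i=11 t=13 v=1: → [9,16); WM=13
i=12 t=14 v=1: → [9,17); WM=13
i=13 t=17 v=4: → [17,20); WM=13
i=14 t=17 v=6: → [17,20); WM=17
i=15 t=17 v=9: → [17,20); WM=17
i=16 t=20 v=5: → [20,23); WM=17
i=17 t=1 v=8: DROP (t<17-2); WM=20
i=18 t=20 v=5: → [20,23); WM=20
i=19 t=17 v=3: DROP (t<20-2); WM=20
i=20 t=22 v=8: → [20,25); WM=22
i=21 t=24 v=9: → [20,27); WM=22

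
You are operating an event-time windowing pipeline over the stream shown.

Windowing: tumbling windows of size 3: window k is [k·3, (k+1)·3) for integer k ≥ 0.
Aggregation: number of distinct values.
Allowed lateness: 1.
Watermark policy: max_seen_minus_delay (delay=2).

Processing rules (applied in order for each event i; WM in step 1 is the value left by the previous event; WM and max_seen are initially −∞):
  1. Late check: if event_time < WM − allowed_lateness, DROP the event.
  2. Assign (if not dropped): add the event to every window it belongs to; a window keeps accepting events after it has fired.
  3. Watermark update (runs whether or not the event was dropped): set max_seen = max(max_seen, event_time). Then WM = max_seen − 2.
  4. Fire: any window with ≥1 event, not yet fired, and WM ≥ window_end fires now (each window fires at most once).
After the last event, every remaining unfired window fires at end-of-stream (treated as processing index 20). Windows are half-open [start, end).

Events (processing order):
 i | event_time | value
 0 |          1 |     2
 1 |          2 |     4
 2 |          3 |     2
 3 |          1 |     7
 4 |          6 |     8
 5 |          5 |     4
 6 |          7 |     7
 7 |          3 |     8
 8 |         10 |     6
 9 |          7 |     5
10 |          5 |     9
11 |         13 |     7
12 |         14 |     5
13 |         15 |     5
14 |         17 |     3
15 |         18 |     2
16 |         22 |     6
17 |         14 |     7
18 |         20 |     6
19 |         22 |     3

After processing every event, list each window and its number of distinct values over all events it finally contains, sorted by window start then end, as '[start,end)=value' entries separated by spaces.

i=0 t=1 v=2: → [0,3); WM=-1
i=1 t=2 v=4: → [0,3); WM=0
i=2 t=3 v=2: → [3,6); WM=1
i=3 t=1 v=7: → [0,3); WM=1
i=4 t=6 v=8: → [6,9); WM=4; [0,3) fires=3
i=5 t=5 v=4: → [3,6); WM=4
i=6 t=7 v=7: → [6,9); WM=5
i=7 t=3 v=8: DROP (t<5-1); WM=5
i=8 t=10 v=6: → [9,12); WM=8; [3,6) fires=2
i=9 t=7 v=5: → [6,9); WM=8
i=10 t=5 v=9: DROP (t<8-1); WM=8
i=11 t=13 v=7: → [12,15); WM=11; [6,9) fires=3
i=12 t=14 v=5: → [12,15); WM=12; [9,12) fires=1
i=13 t=15 v=5: → [15,18); WM=13
i=14 t=17 v=3: → [15,18); WM=15; [12,15) fires=2
i=15 t=18 v=2: → [18,21); WM=16
i=16 t=22 v=6: → [21,24); WM=20; [15,18) fires=2
i=17 t=14 v=7: DROP (t<20-1); WM=20
i=18 t=20 v=6: → [18,21); WM=20
i=19 t=22 v=3: → [21,24); WM=20

[0,3)=3 [3,6)=2 [6,9)=3 [9,12)=1 [12,15)=2 [15,18)=2 [18,21)=2 [21,24)=2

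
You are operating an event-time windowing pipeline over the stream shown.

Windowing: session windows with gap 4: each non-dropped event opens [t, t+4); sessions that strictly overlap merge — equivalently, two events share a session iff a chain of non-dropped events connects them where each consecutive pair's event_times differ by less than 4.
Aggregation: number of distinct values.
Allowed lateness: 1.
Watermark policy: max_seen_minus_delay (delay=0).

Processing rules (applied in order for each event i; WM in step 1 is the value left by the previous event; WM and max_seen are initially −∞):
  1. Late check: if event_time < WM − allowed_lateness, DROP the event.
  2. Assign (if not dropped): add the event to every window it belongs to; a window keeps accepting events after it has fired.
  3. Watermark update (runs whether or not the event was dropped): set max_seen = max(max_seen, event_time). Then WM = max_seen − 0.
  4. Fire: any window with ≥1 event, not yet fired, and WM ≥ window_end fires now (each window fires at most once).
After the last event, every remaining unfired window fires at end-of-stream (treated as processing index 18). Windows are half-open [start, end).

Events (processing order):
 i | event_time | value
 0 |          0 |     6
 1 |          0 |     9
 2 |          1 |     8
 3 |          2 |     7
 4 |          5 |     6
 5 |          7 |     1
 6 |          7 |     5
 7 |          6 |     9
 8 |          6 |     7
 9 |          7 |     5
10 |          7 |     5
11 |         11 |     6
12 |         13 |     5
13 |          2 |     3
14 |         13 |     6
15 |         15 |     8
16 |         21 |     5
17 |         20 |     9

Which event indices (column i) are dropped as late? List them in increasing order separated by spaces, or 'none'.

13

i=0 t=0 v=6: → [0,4); WM=0
i=1 t=0 v=9: → [0,4); WM=0
i=2 t=1 v=8: → [0,5); WM=1
i=3 t=2 v=7: → [0,6); WM=2
i=4 t=5 v=6: → [0,9); WM=5
i=5 t=7 v=1: → [0,11); WM=7
i=6 t=7 v=5: → [0,11); WM=7
i=7 t=6 v=9: → [0,11); WM=7
i=8 t=6 v=7: → [0,11); WM=7
i=9 t=7 v=5: → [0,11); WM=7
i=10 t=7 v=5: → [0,11); WM=7
i=11 t=11 v=6: → [11,15); WM=11
i=12 t=13 v=5: → [11,17); WM=13
i=13 t=2 v=3: DROP (t<13-1); WM=13
i=14 t=13 v=6: → [11,17); WM=13
i=15 t=15 v=8: → [11,19); WM=15
i=16 t=21 v=5: → [21,25); WM=21
i=17 t=20 v=9: → [20,25); WM=21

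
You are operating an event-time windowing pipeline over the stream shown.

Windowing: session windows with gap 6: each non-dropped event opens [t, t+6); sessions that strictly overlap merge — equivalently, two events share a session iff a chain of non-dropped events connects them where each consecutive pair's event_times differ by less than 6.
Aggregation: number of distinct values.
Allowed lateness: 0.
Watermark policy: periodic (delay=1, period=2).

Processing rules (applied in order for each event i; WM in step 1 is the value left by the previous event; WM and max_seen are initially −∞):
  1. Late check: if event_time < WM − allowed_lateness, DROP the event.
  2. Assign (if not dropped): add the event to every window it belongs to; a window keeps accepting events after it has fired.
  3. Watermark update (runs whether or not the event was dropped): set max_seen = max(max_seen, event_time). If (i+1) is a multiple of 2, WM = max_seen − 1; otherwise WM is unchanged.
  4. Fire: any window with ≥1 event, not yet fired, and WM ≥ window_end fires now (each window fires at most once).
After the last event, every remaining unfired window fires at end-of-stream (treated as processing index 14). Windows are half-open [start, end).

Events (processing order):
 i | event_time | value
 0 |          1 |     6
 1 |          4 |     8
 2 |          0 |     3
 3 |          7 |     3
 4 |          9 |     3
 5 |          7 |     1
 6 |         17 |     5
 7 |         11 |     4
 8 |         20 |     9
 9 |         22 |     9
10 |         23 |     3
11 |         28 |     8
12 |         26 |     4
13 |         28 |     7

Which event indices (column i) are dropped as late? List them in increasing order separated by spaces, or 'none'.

i=0 t=1 v=6: → [1,7); WM=−∞
i=1 t=4 v=8: → [1,10); WM=3
i=2 t=0 v=3: DROP (t<3-0); WM=3
i=3 t=7 v=3: → [1,13); WM=6
i=4 t=9 v=3: → [1,15); WM=6
i=5 t=7 v=1: → [1,15); WM=8
i=6 t=17 v=5: → [17,23); WM=8
i=7 t=11 v=4: → [1,17); WM=16
i=8 t=20 v=9: → [17,26); WM=16
i=9 t=22 v=9: → [17,28); WM=21
i=10 t=23 v=3: → [17,29); WM=21
i=11 t=28 v=8: → [17,34); WM=27
i=12 t=26 v=4: DROP (t<27-0); WM=27
i=13 t=28 v=7: → [17,34); WM=27

2 12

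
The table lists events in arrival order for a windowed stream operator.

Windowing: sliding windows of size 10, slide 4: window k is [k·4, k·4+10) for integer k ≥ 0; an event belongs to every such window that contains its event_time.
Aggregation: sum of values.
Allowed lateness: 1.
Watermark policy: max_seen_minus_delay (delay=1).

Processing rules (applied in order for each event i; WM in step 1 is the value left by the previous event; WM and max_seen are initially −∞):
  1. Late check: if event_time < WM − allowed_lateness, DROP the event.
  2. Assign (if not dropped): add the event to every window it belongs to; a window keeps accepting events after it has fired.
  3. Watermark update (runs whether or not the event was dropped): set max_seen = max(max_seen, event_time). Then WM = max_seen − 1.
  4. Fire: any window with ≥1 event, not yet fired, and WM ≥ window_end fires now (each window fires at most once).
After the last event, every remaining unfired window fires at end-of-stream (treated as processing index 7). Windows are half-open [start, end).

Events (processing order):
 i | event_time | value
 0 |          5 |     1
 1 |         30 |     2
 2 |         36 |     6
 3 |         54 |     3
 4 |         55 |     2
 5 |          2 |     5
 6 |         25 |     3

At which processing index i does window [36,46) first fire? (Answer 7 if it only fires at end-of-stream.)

i=0 t=5 v=1: → [4,14),[0,10); WM=4
i=1 t=30 v=2: → [28,38),[24,34); WM=29; [0,10) fires=1 [4,14) fires=1
i=2 t=36 v=6: → [36,46),[32,42),[28,38); WM=35; [24,34) fires=2
i=3 t=54 v=3: → [52,62),[48,58); WM=53; [28,38) fires=8 [32,42) fires=6 [36,46) fires=6
i=4 t=55 v=2: → [52,62),[48,58); WM=54
i=5 t=2 v=5: DROP (t<54-1); WM=54
i=6 t=25 v=3: DROP (t<54-1); WM=54

3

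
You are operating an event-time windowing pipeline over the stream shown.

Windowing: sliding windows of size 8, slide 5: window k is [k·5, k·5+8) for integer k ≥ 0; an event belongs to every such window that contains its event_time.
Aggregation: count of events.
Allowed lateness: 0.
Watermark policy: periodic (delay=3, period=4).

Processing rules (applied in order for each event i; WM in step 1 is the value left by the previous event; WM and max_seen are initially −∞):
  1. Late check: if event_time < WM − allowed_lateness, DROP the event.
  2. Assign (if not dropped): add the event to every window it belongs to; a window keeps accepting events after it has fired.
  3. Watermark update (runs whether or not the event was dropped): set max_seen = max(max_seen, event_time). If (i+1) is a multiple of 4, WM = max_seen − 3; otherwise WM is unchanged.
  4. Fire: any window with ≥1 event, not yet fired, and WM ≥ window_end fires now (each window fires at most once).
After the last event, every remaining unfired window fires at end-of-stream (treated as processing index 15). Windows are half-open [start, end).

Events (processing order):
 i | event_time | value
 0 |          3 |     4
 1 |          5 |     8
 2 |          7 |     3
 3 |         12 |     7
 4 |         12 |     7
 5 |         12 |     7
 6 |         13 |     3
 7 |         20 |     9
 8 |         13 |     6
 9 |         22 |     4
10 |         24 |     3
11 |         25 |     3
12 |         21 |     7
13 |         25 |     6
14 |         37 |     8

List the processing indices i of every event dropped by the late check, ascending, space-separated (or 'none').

i=0 t=3 v=4: → [0,8); WM=−∞
i=1 t=5 v=8: → [5,13),[0,8); WM=−∞
i=2 t=7 v=3: → [5,13),[0,8); WM=−∞
i=3 t=12 v=7: → [10,18),[5,13); WM=9; [0,8) fires=3
i=4 t=12 v=7: → [10,18),[5,13); WM=9
i=5 t=12 v=7: → [10,18),[5,13); WM=9
i=6 t=13 v=3: → [10,18); WM=9
i=7 t=20 v=9: → [20,28),[15,23); WM=17; [5,13) fires=5
i=8 t=13 v=6: DROP (t<17-0); WM=17
i=9 t=22 v=4: → [20,28),[15,23); WM=17
i=10 t=24 v=3: → [20,28); WM=17
i=11 t=25 v=3: → [25,33),[20,28); WM=22; [10,18) fires=4
i=12 t=21 v=7: DROP (t<22-0); WM=22
i=13 t=25 v=6: → [25,33),[20,28); WM=22
i=14 t=37 v=8: → [35,43),[30,38); WM=22

8 12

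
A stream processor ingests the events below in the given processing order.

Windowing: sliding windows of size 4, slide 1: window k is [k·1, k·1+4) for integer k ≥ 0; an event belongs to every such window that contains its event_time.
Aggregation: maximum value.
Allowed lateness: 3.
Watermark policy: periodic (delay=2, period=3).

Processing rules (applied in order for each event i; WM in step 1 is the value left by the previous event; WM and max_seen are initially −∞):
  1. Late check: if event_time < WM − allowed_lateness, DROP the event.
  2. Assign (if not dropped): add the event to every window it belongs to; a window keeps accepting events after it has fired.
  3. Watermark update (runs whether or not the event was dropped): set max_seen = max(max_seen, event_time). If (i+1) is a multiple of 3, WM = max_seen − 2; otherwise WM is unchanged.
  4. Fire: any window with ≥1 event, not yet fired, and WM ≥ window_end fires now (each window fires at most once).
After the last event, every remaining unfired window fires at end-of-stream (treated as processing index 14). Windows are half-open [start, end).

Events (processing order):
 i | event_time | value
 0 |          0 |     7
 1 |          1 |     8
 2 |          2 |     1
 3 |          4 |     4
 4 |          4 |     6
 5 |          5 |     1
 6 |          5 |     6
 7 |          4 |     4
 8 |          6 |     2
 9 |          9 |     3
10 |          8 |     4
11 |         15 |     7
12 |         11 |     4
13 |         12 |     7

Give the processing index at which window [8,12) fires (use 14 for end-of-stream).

11

i=0 t=0 v=7: → [0,4); WM=−∞
i=1 t=1 v=8: → [1,5),[0,4); WM=−∞
i=2 t=2 v=1: → [2,6),[1,5),[0,4); WM=0
i=3 t=4 v=4: → [4,8),[3,7),[2,6),[1,5); WM=0
i=4 t=4 v=6: → [4,8),[3,7),[2,6),[1,5); WM=0
i=5 t=5 v=1: → [5,9),[4,8),[3,7),[2,6); WM=3
i=6 t=5 v=6: → [5,9),[4,8),[3,7),[2,6); WM=3
i=7 t=4 v=4: → [4,8),[3,7),[2,6),[1,5); WM=3
i=8 t=6 v=2: → [6,10),[5,9),[4,8),[3,7); WM=4; [0,4) fires=8
i=9 t=9 v=3: → [9,13),[8,12),[7,11),[6,10); WM=4
i=10 t=8 v=4: → [8,12),[7,11),[6,10),[5,9); WM=4
i=11 t=15 v=7: → [15,19),[14,18),[13,17),[12,16); WM=13; [1,5) fires=8 [2,6) fires=6 [3,7) fires=6 [4,8) fires=6 [5,9) fires=6 [6,10) fires=4 [7,11) fires=4 [8,12) fires=4 [9,13) fires=3
i=12 t=11 v=4: → [11,15),[10,14),[9,13),[8,12); WM=13
i=13 t=12 v=7: → [12,16),[11,15),[10,14),[9,13); WM=13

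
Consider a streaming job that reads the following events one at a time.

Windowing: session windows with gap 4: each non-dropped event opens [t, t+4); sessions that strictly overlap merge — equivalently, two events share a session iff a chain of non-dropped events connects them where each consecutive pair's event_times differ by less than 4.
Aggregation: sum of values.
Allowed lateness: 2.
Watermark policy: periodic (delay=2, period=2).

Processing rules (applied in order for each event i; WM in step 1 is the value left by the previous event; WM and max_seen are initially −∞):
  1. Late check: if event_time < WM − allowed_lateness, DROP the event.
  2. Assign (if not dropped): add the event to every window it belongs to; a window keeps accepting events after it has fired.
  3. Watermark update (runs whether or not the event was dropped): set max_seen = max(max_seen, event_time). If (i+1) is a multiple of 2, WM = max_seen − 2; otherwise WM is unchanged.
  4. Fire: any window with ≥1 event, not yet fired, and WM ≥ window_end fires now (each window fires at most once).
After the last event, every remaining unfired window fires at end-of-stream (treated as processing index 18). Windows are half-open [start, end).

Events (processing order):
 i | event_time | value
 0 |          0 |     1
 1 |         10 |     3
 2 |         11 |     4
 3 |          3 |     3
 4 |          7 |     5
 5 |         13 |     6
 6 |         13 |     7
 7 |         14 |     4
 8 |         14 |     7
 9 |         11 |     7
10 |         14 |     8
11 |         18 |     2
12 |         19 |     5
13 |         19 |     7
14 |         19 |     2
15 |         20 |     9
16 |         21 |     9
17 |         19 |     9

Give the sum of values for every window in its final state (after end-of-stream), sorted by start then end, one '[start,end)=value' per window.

[0,4)=1 [7,18)=51 [18,25)=43

i=0 t=0 v=1: → [0,4); WM=−∞
i=1 t=10 v=3: → [10,14); WM=8
i=2 t=11 v=4: → [10,15); WM=8
i=3 t=3 v=3: DROP (t<8-2); WM=9
i=4 t=7 v=5: → [7,15); WM=9
i=5 t=13 v=6: → [7,17); WM=11
i=6 t=13 v=7: → [7,17); WM=11
i=7 t=14 v=4: → [7,18); WM=12
i=8 t=14 v=7: → [7,18); WM=12
i=9 t=11 v=7: → [7,18); WM=12
i=10 t=14 v=8: → [7,18); WM=12
i=11 t=18 v=2: → [18,22); WM=16
i=12 t=19 v=5: → [18,23); WM=16
i=13 t=19 v=7: → [18,23); WM=17
i=14 t=19 v=2: → [18,23); WM=17
i=15 t=20 v=9: → [18,24); WM=18
i=16 t=21 v=9: → [18,25); WM=18
i=17 t=19 v=9: → [18,25); WM=19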